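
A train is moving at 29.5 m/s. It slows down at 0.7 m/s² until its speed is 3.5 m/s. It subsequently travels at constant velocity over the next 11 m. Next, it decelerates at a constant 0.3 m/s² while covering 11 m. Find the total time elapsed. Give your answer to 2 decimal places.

44.03 s

Phase 1 (decelerating): v₀ = 29.5 m/s, a = -0.7 m/s².
v = v₀ + at → t = (3.5 − 29.5) / -0.7 = 37.1 s
v² = v₀² + 2aΔx → Δx = (3.5² − 29.5²)/(2·-0.7) = 613 m

Phase 2 (constant speed): v₀ = 3.50 m/s, a = 0 m/s².
Constant speed: t = d/v = 11/3.50 = 3.14 s

Phase 3 (decelerating): v₀ = 3.50 m/s, a = -0.3 m/s².
v² = v₀² + 2aΔx = 3.50² + 2·-0.3·11 = 5.65 → v = 2.38 m/s
t = (v − v₀)/a = (2.38 − 3.50)/-0.3 = 3.74 s
Total time = 37.1 + 3.14 + 3.74 = 44.0 s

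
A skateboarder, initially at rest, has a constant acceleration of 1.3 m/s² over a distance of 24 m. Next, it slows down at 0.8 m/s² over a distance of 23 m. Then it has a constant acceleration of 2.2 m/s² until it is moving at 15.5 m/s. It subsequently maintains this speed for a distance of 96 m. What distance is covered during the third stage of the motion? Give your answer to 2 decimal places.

Phase 1 (accelerating): v₀ = 0 m/s, a = 1.3 m/s².
v² = v₀² + 2aΔx = 0² + 2·1.3·24 = 62.4 → v = 7.90 m/s
t = (v − v₀)/a = (7.90 − 0)/1.3 = 6.08 s

Phase 2 (decelerating): v₀ = 7.90 m/s, a = -0.8 m/s².
v² = v₀² + 2aΔx = 7.90² + 2·-0.8·23 = 25.6 → v = 5.06 m/s
t = (v − v₀)/a = (5.06 − 7.90)/-0.8 = 3.55 s

Phase 3 (accelerating): v₀ = 5.06 m/s, a = 2.2 m/s².
v = v₀ + at → t = (15.5 − 5.06) / 2.2 = 4.75 s
v² = v₀² + 2aΔx → Δx = (15.5² − 5.06²)/(2·2.2) = 48.8 m
Distance in phase 3 = 48.8 m

48.78 m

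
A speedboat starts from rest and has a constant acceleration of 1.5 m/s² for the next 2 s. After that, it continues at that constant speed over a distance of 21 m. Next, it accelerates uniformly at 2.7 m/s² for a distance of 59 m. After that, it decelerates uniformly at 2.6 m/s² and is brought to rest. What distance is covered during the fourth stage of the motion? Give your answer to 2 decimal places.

Phase 1 (accelerating): v₀ = 0 m/s, a = 1.5 m/s².
v = v₀ + at = 0 + (1.5)(2) = 3.00 m/s
Δx = v₀t + ½at² = 0·2 + 0.5·1.5·2² = 3.00 m

Phase 2 (constant speed): v₀ = 3.00 m/s, a = 0 m/s².
Constant speed: t = d/v = 21/3.00 = 7.00 s

Phase 3 (accelerating): v₀ = 3.00 m/s, a = 2.7 m/s².
v² = v₀² + 2aΔx = 3.00² + 2·2.7·59 = 328 → v = 18.1 m/s
t = (v − v₀)/a = (18.1 − 3.00)/2.7 = 5.59 s

Phase 4 (decelerating): v₀ = 18.1 m/s, a = -2.6 m/s².
v = v₀ + at → t = (0 − 18.1) / -2.6 = 6.96 s
v² = v₀² + 2aΔx → Δx = (0² − 18.1²)/(2·-2.6) = 63.0 m
Distance in phase 4 = 63.0 m

63.00 m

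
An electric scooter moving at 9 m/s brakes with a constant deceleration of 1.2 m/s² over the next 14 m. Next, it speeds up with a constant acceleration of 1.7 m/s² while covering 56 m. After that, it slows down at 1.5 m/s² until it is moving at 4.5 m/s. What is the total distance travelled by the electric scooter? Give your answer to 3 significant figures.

Phase 1 (decelerating): v₀ = 9.00 m/s, a = -1.2 m/s².
v² = v₀² + 2aΔx = 9.00² + 2·-1.2·14 = 47.4 → v = 6.88 m/s
t = (v − v₀)/a = (6.88 − 9.00)/-1.2 = 1.76 s

Phase 2 (accelerating): v₀ = 6.88 m/s, a = 1.7 m/s².
v² = v₀² + 2aΔx = 6.88² + 2·1.7·56 = 238 → v = 15.4 m/s
t = (v − v₀)/a = (15.4 − 6.88)/1.7 = 5.02 s

Phase 3 (decelerating): v₀ = 15.4 m/s, a = -1.5 m/s².
v = v₀ + at → t = (4.5 − 15.4) / -1.5 = 7.28 s
v² = v₀² + 2aΔx → Δx = (4.5² − 15.4²)/(2·-1.5) = 72.5 m
Total distance = 14.0 + 56.0 + 72.5 = 143 m

143 m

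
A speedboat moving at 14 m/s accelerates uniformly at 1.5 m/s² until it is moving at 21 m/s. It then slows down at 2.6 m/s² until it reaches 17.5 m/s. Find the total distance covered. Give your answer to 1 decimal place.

107.6 m

Phase 1 (accelerating): v₀ = 14.0 m/s, a = 1.5 m/s².
v = v₀ + at → t = (21 − 14.0) / 1.5 = 4.67 s
v² = v₀² + 2aΔx → Δx = (21² − 14.0²)/(2·1.5) = 81.7 m

Phase 2 (decelerating): v₀ = 21.0 m/s, a = -2.6 m/s².
v = v₀ + at → t = (17.5 − 21.0) / -2.6 = 1.35 s
v² = v₀² + 2aΔx → Δx = (17.5² − 21.0²)/(2·-2.6) = 25.9 m
Total distance = 81.7 + 25.9 = 108 m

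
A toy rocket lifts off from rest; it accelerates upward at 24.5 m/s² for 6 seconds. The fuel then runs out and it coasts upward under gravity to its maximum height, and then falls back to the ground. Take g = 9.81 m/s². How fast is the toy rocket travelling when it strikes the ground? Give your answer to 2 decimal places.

173.96 m/s

Phase 1 (powered ascent): v₀ = 0 m/s, a = 24.5 m/s².
v = v₀ + at = 0 + (24.5)(6) = 147 m/s
Δx = v₀t + ½at² = 0·6 + 0.5·24.5·6² = 441 m

Phase 2 (coasting upward): v₀ = 147 m/s, a = -9.81 m/s².
v = v₀ + at → t = (0 − 147) / -9.81 = 15.0 s
v² = v₀² + 2aΔx → Δx = (0² − 147²)/(2·-9.81) = 1100 m

Phase 3 (free fall): v₀ = 0 m/s, a = -9.81 m/s².
Falls 1540 m from rest: t = √(2·1540/9.81) = 17.7 s; v = g·t = 174 m/s.
Impact speed = 174 m/s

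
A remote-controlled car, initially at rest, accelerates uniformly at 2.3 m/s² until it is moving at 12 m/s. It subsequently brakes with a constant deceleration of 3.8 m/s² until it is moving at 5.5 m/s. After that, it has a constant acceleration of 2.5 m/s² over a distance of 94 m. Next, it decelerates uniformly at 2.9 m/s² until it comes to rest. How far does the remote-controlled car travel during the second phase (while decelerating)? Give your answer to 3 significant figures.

Phase 1 (accelerating): v₀ = 0 m/s, a = 2.3 m/s².
v = v₀ + at → t = (12 − 0) / 2.3 = 5.22 s
v² = v₀² + 2aΔx → Δx = (12² − 0²)/(2·2.3) = 31.3 m

Phase 2 (decelerating): v₀ = 12.0 m/s, a = -3.8 m/s².
v = v₀ + at → t = (5.5 − 12.0) / -3.8 = 1.71 s
v² = v₀² + 2aΔx → Δx = (5.5² − 12.0²)/(2·-3.8) = 15.0 m
Distance in phase 2 = 15.0 m

15.0 m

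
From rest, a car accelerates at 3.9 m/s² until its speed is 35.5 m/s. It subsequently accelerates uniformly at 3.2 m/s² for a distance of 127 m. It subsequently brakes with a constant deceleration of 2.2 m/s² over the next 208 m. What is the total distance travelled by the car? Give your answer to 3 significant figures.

497 m

Phase 1 (accelerating): v₀ = 0 m/s, a = 3.9 m/s².
v = v₀ + at → t = (35.5 − 0) / 3.9 = 9.10 s
v² = v₀² + 2aΔx → Δx = (35.5² − 0²)/(2·3.9) = 162 m

Phase 2 (accelerating): v₀ = 35.5 m/s, a = 3.2 m/s².
v² = v₀² + 2aΔx = 35.5² + 2·3.2·127 = 2070 → v = 45.5 m/s
t = (v − v₀)/a = (45.5 − 35.5)/3.2 = 3.13 s

Phase 3 (decelerating): v₀ = 45.5 m/s, a = -2.2 m/s².
v² = v₀² + 2aΔx = 45.5² + 2·-2.2·208 = 1160 → v = 34.0 m/s
t = (v − v₀)/a = (34.0 − 45.5)/-2.2 = 5.23 s
Total distance = 162 + 127 + 208 = 497 m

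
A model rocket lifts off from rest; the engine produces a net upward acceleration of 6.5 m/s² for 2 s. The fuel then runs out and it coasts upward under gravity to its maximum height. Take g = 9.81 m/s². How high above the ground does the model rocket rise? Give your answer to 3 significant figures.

Phase 1 (powered ascent): v₀ = 0 m/s, a = 6.5 m/s².
v = v₀ + at = 0 + (6.5)(2) = 13.0 m/s
Δx = v₀t + ½at² = 0·2 + 0.5·6.5·2² = 13.0 m

Phase 2 (coasting upward): v₀ = 13.0 m/s, a = -9.81 m/s².
v = v₀ + at → t = (0 − 13.0) / -9.81 = 1.33 s
v² = v₀² + 2aΔx → Δx = (0² − 13.0²)/(2·-9.81) = 8.61 m
Maximum height = 13.0 + 8.61 = 21.6 m

21.6 m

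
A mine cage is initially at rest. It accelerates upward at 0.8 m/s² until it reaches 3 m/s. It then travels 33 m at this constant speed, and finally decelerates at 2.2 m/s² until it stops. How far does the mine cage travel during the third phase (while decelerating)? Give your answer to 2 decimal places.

Phase 1 (accelerating): v₀ = 0 m/s, a = 0.8 m/s².
v = v₀ + at → t = (3 − 0) / 0.8 = 3.75 s
v² = v₀² + 2aΔx → Δx = (3² − 0²)/(2·0.8) = 5.62 m

Phase 2 (constant speed): v₀ = 3.00 m/s, a = 0 m/s².
Constant speed: t = d/v = 33/3.00 = 11.0 s

Phase 3 (decelerating): v₀ = 3.00 m/s, a = -2.2 m/s².
v = v₀ + at → t = (0 − 3.00) / -2.2 = 1.36 s
v² = v₀² + 2aΔx → Δx = (0² − 3.00²)/(2·-2.2) = 2.05 m
Distance in phase 3 = 2.05 m

2.05 m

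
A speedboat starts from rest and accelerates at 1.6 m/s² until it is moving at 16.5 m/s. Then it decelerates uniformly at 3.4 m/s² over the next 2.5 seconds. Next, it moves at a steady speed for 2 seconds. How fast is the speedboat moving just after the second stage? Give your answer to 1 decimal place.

8.0 m/s

Phase 1 (accelerating): v₀ = 0 m/s, a = 1.6 m/s².
v = v₀ + at → t = (16.5 − 0) / 1.6 = 10.3 s
v² = v₀² + 2aΔx → Δx = (16.5² − 0²)/(2·1.6) = 85.1 m

Phase 2 (decelerating): v₀ = 16.5 m/s, a = -3.4 m/s².
v = v₀ + at = 16.5 + (-3.4)(2.5) = 8.00 m/s
Δx = v₀t + ½at² = 16.5·2.5 + 0.5·-3.4·2.5² = 30.6 m
Speed at end of phase 2 = 8.00 m/s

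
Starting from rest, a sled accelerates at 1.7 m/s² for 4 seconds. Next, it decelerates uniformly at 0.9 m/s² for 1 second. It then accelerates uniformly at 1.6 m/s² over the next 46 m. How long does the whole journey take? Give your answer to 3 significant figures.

Phase 1 (accelerating): v₀ = 0 m/s, a = 1.7 m/s².
v = v₀ + at = 0 + (1.7)(4) = 6.80 m/s
Δx = v₀t + ½at² = 0·4 + 0.5·1.7·4² = 13.6 m

Phase 2 (decelerating): v₀ = 6.80 m/s, a = -0.9 m/s².
v = v₀ + at = 6.80 + (-0.9)(1) = 5.90 m/s
Δx = v₀t + ½at² = 6.80·1 + 0.5·-0.9·1² = 6.35 m

Phase 3 (accelerating): v₀ = 5.90 m/s, a = 1.6 m/s².
v² = v₀² + 2aΔx = 5.90² + 2·1.6·46 = 182 → v = 13.5 m/s
t = (v − v₀)/a = (13.5 − 5.90)/1.6 = 4.74 s
Total time = 4.00 + 1.00 + 4.74 = 9.74 s

9.74 s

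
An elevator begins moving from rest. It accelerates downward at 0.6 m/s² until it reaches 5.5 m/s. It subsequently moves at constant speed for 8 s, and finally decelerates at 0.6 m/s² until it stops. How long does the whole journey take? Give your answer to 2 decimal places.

Phase 1 (accelerating): v₀ = 0 m/s, a = 0.6 m/s².
v = v₀ + at → t = (5.5 − 0) / 0.6 = 9.17 s
v² = v₀² + 2aΔx → Δx = (5.5² − 0²)/(2·0.6) = 25.2 m

Phase 2 (constant speed): v₀ = 5.50 m/s, a = 0 m/s².
v = v₀ + at = 5.50 + (0)(8) = 5.50 m/s
Δx = v₀t + ½at² = 5.50·8 + 0.5·0·8² = 44.0 m

Phase 3 (decelerating): v₀ = 5.50 m/s, a = -0.6 m/s².
v = v₀ + at → t = (0 − 5.50) / -0.6 = 9.17 s
v² = v₀² + 2aΔx → Δx = (0² − 5.50²)/(2·-0.6) = 25.2 m
Total time = 9.17 + 8.00 + 9.17 = 26.3 s

26.33 s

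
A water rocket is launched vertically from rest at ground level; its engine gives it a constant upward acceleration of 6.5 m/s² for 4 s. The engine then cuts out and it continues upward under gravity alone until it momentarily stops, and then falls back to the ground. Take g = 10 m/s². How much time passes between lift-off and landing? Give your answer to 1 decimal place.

10.7 s

Phase 1 (powered ascent): v₀ = 0 m/s, a = 6.5 m/s².
v = v₀ + at = 0 + (6.5)(4) = 26.0 m/s
Δx = v₀t + ½at² = 0·4 + 0.5·6.5·4² = 52.0 m

Phase 2 (coasting upward): v₀ = 26.0 m/s, a = -10 m/s².
v = v₀ + at → t = (0 − 26.0) / -10 = 2.60 s
v² = v₀² + 2aΔx → Δx = (0² − 26.0²)/(2·-10) = 33.8 m

Phase 3 (free fall): v₀ = 0 m/s, a = -10 m/s².
Falls 85.8 m from rest: t = √(2·85.8/10) = 4.14 s; v = g·t = 41.4 m/s.
Total time = 4.00 + 2.60 + 4.14 = 10.7 s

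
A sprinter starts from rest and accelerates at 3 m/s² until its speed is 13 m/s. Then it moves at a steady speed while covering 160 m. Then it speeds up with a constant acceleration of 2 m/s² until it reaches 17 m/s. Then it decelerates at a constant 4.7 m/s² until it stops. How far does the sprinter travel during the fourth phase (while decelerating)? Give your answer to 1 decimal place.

30.7 m

Phase 1 (accelerating): v₀ = 0 m/s, a = 3 m/s².
v = v₀ + at → t = (13 − 0) / 3 = 4.33 s
v² = v₀² + 2aΔx → Δx = (13² − 0²)/(2·3) = 28.2 m

Phase 2 (constant speed): v₀ = 13.0 m/s, a = 0 m/s².
Constant speed: t = d/v = 160/13.0 = 12.3 s

Phase 3 (accelerating): v₀ = 13.0 m/s, a = 2 m/s².
v = v₀ + at → t = (17 − 13.0) / 2 = 2.00 s
v² = v₀² + 2aΔx → Δx = (17² − 13.0²)/(2·2) = 30.0 m

Phase 4 (decelerating): v₀ = 17.0 m/s, a = -4.7 m/s².
v = v₀ + at → t = (0 − 17.0) / -4.7 = 3.62 s
v² = v₀² + 2aΔx → Δx = (0² − 17.0²)/(2·-4.7) = 30.7 m
Distance in phase 4 = 30.7 m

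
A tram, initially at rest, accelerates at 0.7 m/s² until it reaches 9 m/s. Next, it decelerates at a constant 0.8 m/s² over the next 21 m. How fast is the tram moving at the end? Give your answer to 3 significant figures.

Phase 1 (accelerating): v₀ = 0 m/s, a = 0.7 m/s².
v = v₀ + at → t = (9 − 0) / 0.7 = 12.9 s
v² = v₀² + 2aΔx → Δx = (9² − 0²)/(2·0.7) = 57.9 m

Phase 2 (decelerating): v₀ = 9.00 m/s, a = -0.8 m/s².
v² = v₀² + 2aΔx = 9.00² + 2·-0.8·21 = 47.4 → v = 6.88 m/s
t = (v − v₀)/a = (6.88 − 9.00)/-0.8 = 2.64 s
Final speed = 6.88 m/s

6.88 m/s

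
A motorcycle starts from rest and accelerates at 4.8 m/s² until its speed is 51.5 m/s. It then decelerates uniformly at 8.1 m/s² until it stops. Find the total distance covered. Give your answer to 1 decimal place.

Phase 1 (accelerating): v₀ = 0 m/s, a = 4.8 m/s².
v = v₀ + at → t = (51.5 − 0) / 4.8 = 10.7 s
v² = v₀² + 2aΔx → Δx = (51.5² − 0²)/(2·4.8) = 276 m

Phase 2 (decelerating): v₀ = 51.5 m/s, a = -8.1 m/s².
v = v₀ + at → t = (0 − 51.5) / -8.1 = 6.36 s
v² = v₀² + 2aΔx → Δx = (0² − 51.5²)/(2·-8.1) = 164 m
Total distance = 276 + 164 = 440 m

440.0 m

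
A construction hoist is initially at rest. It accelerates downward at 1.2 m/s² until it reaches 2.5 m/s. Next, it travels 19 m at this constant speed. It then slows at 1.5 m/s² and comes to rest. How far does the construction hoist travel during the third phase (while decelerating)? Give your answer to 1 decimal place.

2.1 m

Phase 1 (accelerating): v₀ = 0 m/s, a = 1.2 m/s².
v = v₀ + at → t = (2.5 − 0) / 1.2 = 2.08 s
v² = v₀² + 2aΔx → Δx = (2.5² − 0²)/(2·1.2) = 2.60 m

Phase 2 (constant speed): v₀ = 2.50 m/s, a = 0 m/s².
Constant speed: t = d/v = 19/2.50 = 7.60 s

Phase 3 (decelerating): v₀ = 2.50 m/s, a = -1.5 m/s².
v = v₀ + at → t = (0 − 2.50) / -1.5 = 1.67 s
v² = v₀² + 2aΔx → Δx = (0² − 2.50²)/(2·-1.5) = 2.08 m
Distance in phase 3 = 2.08 m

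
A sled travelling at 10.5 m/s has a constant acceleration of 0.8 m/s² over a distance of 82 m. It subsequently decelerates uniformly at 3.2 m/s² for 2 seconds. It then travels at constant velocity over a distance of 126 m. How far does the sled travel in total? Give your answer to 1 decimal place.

Phase 1 (accelerating): v₀ = 10.5 m/s, a = 0.8 m/s².
v² = v₀² + 2aΔx = 10.5² + 2·0.8·82 = 241 → v = 15.5 m/s
t = (v − v₀)/a = (15.5 − 10.5)/0.8 = 6.30 s

Phase 2 (decelerating): v₀ = 15.5 m/s, a = -3.2 m/s².
v = v₀ + at = 15.5 + (-3.2)(2) = 9.14 m/s
Δx = v₀t + ½at² = 15.5·2 + 0.5·-3.2·2² = 24.7 m

Phase 3 (constant speed): v₀ = 9.14 m/s, a = 0 m/s².
Constant speed: t = d/v = 126/9.14 = 13.8 s
Total distance = 82.0 + 24.7 + 126 = 233 m

232.7 m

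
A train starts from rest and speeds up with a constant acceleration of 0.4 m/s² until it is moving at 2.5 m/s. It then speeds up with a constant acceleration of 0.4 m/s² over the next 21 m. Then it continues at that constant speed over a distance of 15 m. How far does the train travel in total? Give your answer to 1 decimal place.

Phase 1 (accelerating): v₀ = 0 m/s, a = 0.4 m/s².
v = v₀ + at → t = (2.5 − 0) / 0.4 = 6.25 s
v² = v₀² + 2aΔx → Δx = (2.5² − 0²)/(2·0.4) = 7.81 m

Phase 2 (accelerating): v₀ = 2.50 m/s, a = 0.4 m/s².
v² = v₀² + 2aΔx = 2.50² + 2·0.4·21 = 23.1 → v = 4.80 m/s
t = (v − v₀)/a = (4.80 − 2.50)/0.4 = 5.75 s

Phase 3 (constant speed): v₀ = 4.80 m/s, a = 0 m/s².
Constant speed: t = d/v = 15/4.80 = 3.12 s
Total distance = 7.81 + 21.0 + 15.0 = 43.8 m

43.8 m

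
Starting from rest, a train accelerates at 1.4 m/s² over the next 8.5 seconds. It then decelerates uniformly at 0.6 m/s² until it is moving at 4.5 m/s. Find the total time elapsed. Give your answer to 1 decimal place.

Phase 1 (accelerating): v₀ = 0 m/s, a = 1.4 m/s².
v = v₀ + at = 0 + (1.4)(8.5) = 11.9 m/s
Δx = v₀t + ½at² = 0·8.5 + 0.5·1.4·8.5² = 50.6 m

Phase 2 (decelerating): v₀ = 11.9 m/s, a = -0.6 m/s².
v = v₀ + at → t = (4.5 − 11.9) / -0.6 = 12.3 s
v² = v₀² + 2aΔx → Δx = (4.5² − 11.9²)/(2·-0.6) = 101 m
Total time = 8.50 + 12.3 = 20.8 s

20.8 s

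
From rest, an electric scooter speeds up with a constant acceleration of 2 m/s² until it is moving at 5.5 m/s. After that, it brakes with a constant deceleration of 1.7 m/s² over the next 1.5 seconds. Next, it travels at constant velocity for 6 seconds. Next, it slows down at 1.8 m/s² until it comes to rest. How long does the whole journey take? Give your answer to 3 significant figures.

11.9 s

Phase 1 (accelerating): v₀ = 0 m/s, a = 2 m/s².
v = v₀ + at → t = (5.5 − 0) / 2 = 2.75 s
v² = v₀² + 2aΔx → Δx = (5.5² − 0²)/(2·2) = 7.56 m

Phase 2 (decelerating): v₀ = 5.50 m/s, a = -1.7 m/s².
v = v₀ + at = 5.50 + (-1.7)(1.5) = 2.95 m/s
Δx = v₀t + ½at² = 5.50·1.5 + 0.5·-1.7·1.5² = 6.34 m

Phase 3 (constant speed): v₀ = 2.95 m/s, a = 0 m/s².
v = v₀ + at = 2.95 + (0)(6) = 2.95 m/s
Δx = v₀t + ½at² = 2.95·6 + 0.5·0·6² = 17.7 m

Phase 4 (decelerating): v₀ = 2.95 m/s, a = -1.8 m/s².
v = v₀ + at → t = (0 − 2.95) / -1.8 = 1.64 s
v² = v₀² + 2aΔx → Δx = (0² − 2.95²)/(2·-1.8) = 2.42 m
Total time = 2.75 + 1.50 + 6.00 + 1.64 = 11.9 s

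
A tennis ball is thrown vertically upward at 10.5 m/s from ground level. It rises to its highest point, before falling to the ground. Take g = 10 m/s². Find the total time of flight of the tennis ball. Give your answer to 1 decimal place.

2.1 s

Phase 1 (rising): v₀ = 10.5 m/s, a = -10 m/s².
v = v₀ + at → t = (0 − 10.5) / -10 = 1.05 s
v² = v₀² + 2aΔx → Δx = (0² − 10.5²)/(2·-10) = 5.51 m

Phase 2 (falling): v₀ = 0 m/s, a = -10 m/s².
Falls 5.51 m from rest: t = √(2·5.51/10) = 1.05 s; v = g·t = 10.5 m/s.
Total time = 1.05 + 1.05 = 2.10 s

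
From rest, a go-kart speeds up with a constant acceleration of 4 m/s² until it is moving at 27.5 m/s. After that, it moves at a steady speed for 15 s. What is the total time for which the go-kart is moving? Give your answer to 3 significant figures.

Phase 1 (accelerating): v₀ = 0 m/s, a = 4 m/s².
v = v₀ + at → t = (27.5 − 0) / 4 = 6.88 s
v² = v₀² + 2aΔx → Δx = (27.5² − 0²)/(2·4) = 94.5 m

Phase 2 (constant speed): v₀ = 27.5 m/s, a = 0 m/s².
v = v₀ + at = 27.5 + (0)(15) = 27.5 m/s
Δx = v₀t + ½at² = 27.5·15 + 0.5·0·15² = 412 m
Total time = 6.88 + 15.0 = 21.9 s

21.9 s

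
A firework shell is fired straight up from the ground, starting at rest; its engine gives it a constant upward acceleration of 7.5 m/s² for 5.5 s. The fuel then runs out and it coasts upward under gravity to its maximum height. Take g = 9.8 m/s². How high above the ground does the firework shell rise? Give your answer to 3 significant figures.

200 m

Phase 1 (powered ascent): v₀ = 0 m/s, a = 7.5 m/s².
v = v₀ + at = 0 + (7.5)(5.5) = 41.2 m/s
Δx = v₀t + ½at² = 0·5.5 + 0.5·7.5·5.5² = 113 m

Phase 2 (coasting upward): v₀ = 41.2 m/s, a = -9.8 m/s².
v = v₀ + at → t = (0 − 41.2) / -9.8 = 4.21 s
v² = v₀² + 2aΔx → Δx = (0² − 41.2²)/(2·-9.8) = 86.8 m
Maximum height = 113 + 86.8 = 200 m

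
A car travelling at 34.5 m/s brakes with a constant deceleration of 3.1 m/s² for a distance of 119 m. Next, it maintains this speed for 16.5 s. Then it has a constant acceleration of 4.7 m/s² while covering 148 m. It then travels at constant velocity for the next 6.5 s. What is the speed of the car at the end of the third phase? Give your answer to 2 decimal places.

42.94 m/s

Phase 1 (decelerating): v₀ = 34.5 m/s, a = -3.1 m/s².
v² = v₀² + 2aΔx = 34.5² + 2·-3.1·119 = 452 → v = 21.3 m/s
t = (v − v₀)/a = (21.3 − 34.5)/-3.1 = 4.27 s

Phase 2 (constant speed): v₀ = 21.3 m/s, a = 0 m/s².
v = v₀ + at = 21.3 + (0)(16.5) = 21.3 m/s
Δx = v₀t + ½at² = 21.3·16.5 + 0.5·0·16.5² = 351 m

Phase 3 (accelerating): v₀ = 21.3 m/s, a = 4.7 m/s².
v² = v₀² + 2aΔx = 21.3² + 2·4.7·148 = 1840 → v = 42.9 m/s
t = (v − v₀)/a = (42.9 − 21.3)/4.7 = 4.61 s
Speed at end of phase 3 = 42.9 m/s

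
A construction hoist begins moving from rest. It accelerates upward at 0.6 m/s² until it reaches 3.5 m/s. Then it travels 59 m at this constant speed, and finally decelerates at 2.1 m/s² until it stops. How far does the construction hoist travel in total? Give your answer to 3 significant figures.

72.1 m

Phase 1 (accelerating): v₀ = 0 m/s, a = 0.6 m/s².
v = v₀ + at → t = (3.5 − 0) / 0.6 = 5.83 s
v² = v₀² + 2aΔx → Δx = (3.5² − 0²)/(2·0.6) = 10.2 m

Phase 2 (constant speed): v₀ = 3.50 m/s, a = 0 m/s².
Constant speed: t = d/v = 59/3.50 = 16.9 s

Phase 3 (decelerating): v₀ = 3.50 m/s, a = -2.1 m/s².
v = v₀ + at → t = (0 − 3.50) / -2.1 = 1.67 s
v² = v₀² + 2aΔx → Δx = (0² − 3.50²)/(2·-2.1) = 2.92 m
Total distance = 10.2 + 59.0 + 2.92 = 72.1 m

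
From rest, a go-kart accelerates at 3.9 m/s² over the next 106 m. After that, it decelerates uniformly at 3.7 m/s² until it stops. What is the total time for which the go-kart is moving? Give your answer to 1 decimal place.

Phase 1 (accelerating): v₀ = 0 m/s, a = 3.9 m/s².
v² = v₀² + 2aΔx = 0² + 2·3.9·106 = 827 → v = 28.8 m/s
t = (v − v₀)/a = (28.8 − 0)/3.9 = 7.37 s

Phase 2 (decelerating): v₀ = 28.8 m/s, a = -3.7 m/s².
v = v₀ + at → t = (0 − 28.8) / -3.7 = 7.77 s
v² = v₀² + 2aΔx → Δx = (0² − 28.8²)/(2·-3.7) = 112 m
Total time = 7.37 + 7.77 = 15.1 s

15.1 s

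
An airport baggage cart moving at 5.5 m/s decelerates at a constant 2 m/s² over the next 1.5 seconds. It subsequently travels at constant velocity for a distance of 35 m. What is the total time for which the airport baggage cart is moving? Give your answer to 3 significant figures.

15.5 s

Phase 1 (decelerating): v₀ = 5.50 m/s, a = -2 m/s².
v = v₀ + at = 5.50 + (-2)(1.5) = 2.50 m/s
Δx = v₀t + ½at² = 5.50·1.5 + 0.5·-2·1.5² = 6.00 m

Phase 2 (constant speed): v₀ = 2.50 m/s, a = 0 m/s².
Constant speed: t = d/v = 35/2.50 = 14.0 s
Total time = 1.50 + 14.0 = 15.5 s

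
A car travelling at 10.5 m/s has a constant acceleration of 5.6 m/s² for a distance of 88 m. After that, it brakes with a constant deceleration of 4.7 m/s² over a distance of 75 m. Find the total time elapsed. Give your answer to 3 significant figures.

Phase 1 (accelerating): v₀ = 10.5 m/s, a = 5.6 m/s².
v² = v₀² + 2aΔx = 10.5² + 2·5.6·88 = 1100 → v = 33.1 m/s
t = (v − v₀)/a = (33.1 − 10.5)/5.6 = 4.04 s

Phase 2 (decelerating): v₀ = 33.1 m/s, a = -4.7 m/s².
v² = v₀² + 2aΔx = 33.1² + 2·-4.7·75 = 391 → v = 19.8 m/s
t = (v − v₀)/a = (19.8 − 33.1)/-4.7 = 2.84 s
Total time = 4.04 + 2.84 = 6.87 s

6.87 s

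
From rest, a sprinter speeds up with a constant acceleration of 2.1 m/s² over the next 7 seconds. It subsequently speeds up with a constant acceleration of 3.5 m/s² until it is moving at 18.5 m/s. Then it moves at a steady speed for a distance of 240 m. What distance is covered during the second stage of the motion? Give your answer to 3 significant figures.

Phase 1 (accelerating): v₀ = 0 m/s, a = 2.1 m/s².
v = v₀ + at = 0 + (2.1)(7) = 14.7 m/s
Δx = v₀t + ½at² = 0·7 + 0.5·2.1·7² = 51.5 m

Phase 2 (accelerating): v₀ = 14.7 m/s, a = 3.5 m/s².
v = v₀ + at → t = (18.5 − 14.7) / 3.5 = 1.09 s
v² = v₀² + 2aΔx → Δx = (18.5² − 14.7²)/(2·3.5) = 18.0 m
Distance in phase 2 = 18.0 m

18.0 m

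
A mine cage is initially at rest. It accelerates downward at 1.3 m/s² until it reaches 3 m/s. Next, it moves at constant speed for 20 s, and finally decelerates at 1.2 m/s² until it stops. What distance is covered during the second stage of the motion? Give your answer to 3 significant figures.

Phase 1 (accelerating): v₀ = 0 m/s, a = 1.3 m/s².
v = v₀ + at → t = (3 − 0) / 1.3 = 2.31 s
v² = v₀² + 2aΔx → Δx = (3² − 0²)/(2·1.3) = 3.46 m

Phase 2 (constant speed): v₀ = 3.00 m/s, a = 0 m/s².
v = v₀ + at = 3.00 + (0)(20) = 3.00 m/s
Δx = v₀t + ½at² = 3.00·20 + 0.5·0·20² = 60.0 m
Distance in phase 2 = 60.0 m

60.0 m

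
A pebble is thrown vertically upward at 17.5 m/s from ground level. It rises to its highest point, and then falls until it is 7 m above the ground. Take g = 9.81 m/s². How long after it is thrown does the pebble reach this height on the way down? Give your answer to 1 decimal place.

3.1 s

Phase 1 (rising): v₀ = 17.5 m/s, a = -9.81 m/s².
v = v₀ + at → t = (0 − 17.5) / -9.81 = 1.78 s
v² = v₀² + 2aΔx → Δx = (0² − 17.5²)/(2·-9.81) = 15.6 m

Phase 2 (falling): v₀ = 0 m/s, a = -9.81 m/s².
Falls 8.61 m from rest: t = √(2·8.61/9.81) = 1.32 s; v = g·t = 13.0 m/s.
Total time = 1.78 + 1.32 = 3.11 s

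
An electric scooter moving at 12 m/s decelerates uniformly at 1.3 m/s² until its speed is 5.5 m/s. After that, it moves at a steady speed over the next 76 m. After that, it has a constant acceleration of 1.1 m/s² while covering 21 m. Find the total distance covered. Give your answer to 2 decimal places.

140.75 m

Phase 1 (decelerating): v₀ = 12.0 m/s, a = -1.3 m/s².
v = v₀ + at → t = (5.5 − 12.0) / -1.3 = 5.00 s
v² = v₀² + 2aΔx → Δx = (5.5² − 12.0²)/(2·-1.3) = 43.8 m

Phase 2 (constant speed): v₀ = 5.50 m/s, a = 0 m/s².
Constant speed: t = d/v = 76/5.50 = 13.8 s

Phase 3 (accelerating): v₀ = 5.50 m/s, a = 1.1 m/s².
v² = v₀² + 2aΔx = 5.50² + 2·1.1·21 = 76.5 → v = 8.74 m/s
t = (v − v₀)/a = (8.74 − 5.50)/1.1 = 2.95 s
Total distance = 43.8 + 76.0 + 21.0 = 141 m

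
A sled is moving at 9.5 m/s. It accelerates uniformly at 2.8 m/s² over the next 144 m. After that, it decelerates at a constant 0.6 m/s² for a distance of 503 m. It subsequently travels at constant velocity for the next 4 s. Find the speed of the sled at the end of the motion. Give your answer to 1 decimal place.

Phase 1 (accelerating): v₀ = 9.50 m/s, a = 2.8 m/s².
v² = v₀² + 2aΔx = 9.50² + 2·2.8·144 = 897 → v = 29.9 m/s
t = (v − v₀)/a = (29.9 − 9.50)/2.8 = 7.30 s

Phase 2 (decelerating): v₀ = 29.9 m/s, a = -0.6 m/s².
v² = v₀² + 2aΔx = 29.9² + 2·-0.6·503 = 293 → v = 17.1 m/s
t = (v − v₀)/a = (17.1 − 29.9)/-0.6 = 21.4 s

Phase 3 (constant speed): v₀ = 17.1 m/s, a = 0 m/s².
v = v₀ + at = 17.1 + (0)(4) = 17.1 m/s
Δx = v₀t + ½at² = 17.1·4 + 0.5·0·4² = 68.5 m
Final speed = 17.1 m/s

17.1 m/s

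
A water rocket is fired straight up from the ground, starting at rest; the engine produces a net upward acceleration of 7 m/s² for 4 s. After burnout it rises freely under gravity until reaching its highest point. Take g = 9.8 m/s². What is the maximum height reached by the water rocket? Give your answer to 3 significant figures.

Phase 1 (powered ascent): v₀ = 0 m/s, a = 7 m/s².
v = v₀ + at = 0 + (7)(4) = 28.0 m/s
Δx = v₀t + ½at² = 0·4 + 0.5·7·4² = 56.0 m

Phase 2 (coasting upward): v₀ = 28.0 m/s, a = -9.8 m/s².
v = v₀ + at → t = (0 − 28.0) / -9.8 = 2.86 s
v² = v₀² + 2aΔx → Δx = (0² − 28.0²)/(2·-9.8) = 40.0 m
Maximum height = 56.0 + 40.0 = 96.0 m

96.0 m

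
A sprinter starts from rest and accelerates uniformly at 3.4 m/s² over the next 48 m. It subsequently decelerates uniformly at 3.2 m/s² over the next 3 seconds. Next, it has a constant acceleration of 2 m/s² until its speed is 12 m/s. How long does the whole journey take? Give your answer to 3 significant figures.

Phase 1 (accelerating): v₀ = 0 m/s, a = 3.4 m/s².
v² = v₀² + 2aΔx = 0² + 2·3.4·48 = 326 → v = 18.1 m/s
t = (v − v₀)/a = (18.1 − 0)/3.4 = 5.31 s

Phase 2 (decelerating): v₀ = 18.1 m/s, a = -3.2 m/s².
v = v₀ + at = 18.1 + (-3.2)(3) = 8.47 m/s
Δx = v₀t + ½at² = 18.1·3 + 0.5·-3.2·3² = 39.8 m

Phase 3 (accelerating): v₀ = 8.47 m/s, a = 2 m/s².
v = v₀ + at → t = (12 − 8.47) / 2 = 1.77 s
v² = v₀² + 2aΔx → Δx = (12² − 8.47²)/(2·2) = 18.1 m
Total time = 5.31 + 3.00 + 1.77 = 10.1 s

10.1 s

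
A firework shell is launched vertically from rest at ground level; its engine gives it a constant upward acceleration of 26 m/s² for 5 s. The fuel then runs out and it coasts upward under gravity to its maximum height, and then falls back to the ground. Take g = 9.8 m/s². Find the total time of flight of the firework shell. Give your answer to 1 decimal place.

33.8 s

Phase 1 (powered ascent): v₀ = 0 m/s, a = 26 m/s².
v = v₀ + at = 0 + (26)(5) = 130 m/s
Δx = v₀t + ½at² = 0·5 + 0.5·26·5² = 325 m

Phase 2 (coasting upward): v₀ = 130 m/s, a = -9.8 m/s².
v = v₀ + at → t = (0 − 130) / -9.8 = 13.3 s
v² = v₀² + 2aΔx → Δx = (0² − 130²)/(2·-9.8) = 862 m

Phase 3 (free fall): v₀ = 0 m/s, a = -9.8 m/s².
Falls 1190 m from rest: t = √(2·1190/9.8) = 15.6 s; v = g·t = 153 m/s.
Total time = 5.00 + 13.3 + 15.6 = 33.8 s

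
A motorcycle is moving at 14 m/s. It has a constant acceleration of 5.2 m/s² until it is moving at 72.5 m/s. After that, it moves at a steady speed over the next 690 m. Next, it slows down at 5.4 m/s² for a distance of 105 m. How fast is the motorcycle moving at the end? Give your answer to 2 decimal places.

64.20 m/s

Phase 1 (accelerating): v₀ = 14.0 m/s, a = 5.2 m/s².
v = v₀ + at → t = (72.5 − 14.0) / 5.2 = 11.2 s
v² = v₀² + 2aΔx → Δx = (72.5² − 14.0²)/(2·5.2) = 487 m

Phase 2 (constant speed): v₀ = 72.5 m/s, a = 0 m/s².
Constant speed: t = d/v = 690/72.5 = 9.52 s

Phase 3 (decelerating): v₀ = 72.5 m/s, a = -5.4 m/s².
v² = v₀² + 2aΔx = 72.5² + 2·-5.4·105 = 4120 → v = 64.2 m/s
t = (v − v₀)/a = (64.2 − 72.5)/-5.4 = 1.54 s
Final speed = 64.2 m/s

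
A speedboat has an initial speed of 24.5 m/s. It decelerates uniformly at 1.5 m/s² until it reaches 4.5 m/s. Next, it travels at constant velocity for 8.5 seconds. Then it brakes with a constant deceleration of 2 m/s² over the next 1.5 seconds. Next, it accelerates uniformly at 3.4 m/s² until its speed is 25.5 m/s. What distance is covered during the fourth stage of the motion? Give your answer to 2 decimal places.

95.29 m

Phase 1 (decelerating): v₀ = 24.5 m/s, a = -1.5 m/s².
v = v₀ + at → t = (4.5 − 24.5) / -1.5 = 13.3 s
v² = v₀² + 2aΔx → Δx = (4.5² − 24.5²)/(2·-1.5) = 193 m

Phase 2 (constant speed): v₀ = 4.50 m/s, a = 0 m/s².
v = v₀ + at = 4.50 + (0)(8.5) = 4.50 m/s
Δx = v₀t + ½at² = 4.50·8.5 + 0.5·0·8.5² = 38.2 m

Phase 3 (decelerating): v₀ = 4.50 m/s, a = -2 m/s².
v = v₀ + at = 4.50 + (-2)(1.5) = 1.50 m/s
Δx = v₀t + ½at² = 4.50·1.5 + 0.5·-2·1.5² = 4.50 m

Phase 4 (accelerating): v₀ = 1.50 m/s, a = 3.4 m/s².
v = v₀ + at → t = (25.5 − 1.50) / 3.4 = 7.06 s
v² = v₀² + 2aΔx → Δx = (25.5² − 1.50²)/(2·3.4) = 95.3 m
Distance in phase 4 = 95.3 m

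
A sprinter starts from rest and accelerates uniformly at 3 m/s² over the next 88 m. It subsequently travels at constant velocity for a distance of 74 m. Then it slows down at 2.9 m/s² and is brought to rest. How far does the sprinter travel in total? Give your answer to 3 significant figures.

Phase 1 (accelerating): v₀ = 0 m/s, a = 3 m/s².
v² = v₀² + 2aΔx = 0² + 2·3·88 = 528 → v = 23.0 m/s
t = (v − v₀)/a = (23.0 − 0)/3 = 7.66 s

Phase 2 (constant speed): v₀ = 23.0 m/s, a = 0 m/s².
Constant speed: t = d/v = 74/23.0 = 3.22 s

Phase 3 (decelerating): v₀ = 23.0 m/s, a = -2.9 m/s².
v = v₀ + at → t = (0 − 23.0) / -2.9 = 7.92 s
v² = v₀² + 2aΔx → Δx = (0² − 23.0²)/(2·-2.9) = 91.0 m
Total distance = 88.0 + 74.0 + 91.0 = 253 m

253 m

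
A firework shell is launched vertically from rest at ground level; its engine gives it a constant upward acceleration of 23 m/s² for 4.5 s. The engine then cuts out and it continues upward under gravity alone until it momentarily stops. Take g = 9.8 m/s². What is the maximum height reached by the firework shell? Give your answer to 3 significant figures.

779 m

Phase 1 (powered ascent): v₀ = 0 m/s, a = 23 m/s².
v = v₀ + at = 0 + (23)(4.5) = 104 m/s
Δx = v₀t + ½at² = 0·4.5 + 0.5·23·4.5² = 233 m

Phase 2 (coasting upward): v₀ = 104 m/s, a = -9.8 m/s².
v = v₀ + at → t = (0 − 104) / -9.8 = 10.6 s
v² = v₀² + 2aΔx → Δx = (0² − 104²)/(2·-9.8) = 547 m
Maximum height = 233 + 547 = 779 m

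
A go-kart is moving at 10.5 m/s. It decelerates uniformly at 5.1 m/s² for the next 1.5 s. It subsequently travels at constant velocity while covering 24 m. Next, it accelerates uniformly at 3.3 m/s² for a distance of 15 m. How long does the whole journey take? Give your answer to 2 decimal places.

Phase 1 (decelerating): v₀ = 10.5 m/s, a = -5.1 m/s².
v = v₀ + at = 10.5 + (-5.1)(1.5) = 2.85 m/s
Δx = v₀t + ½at² = 10.5·1.5 + 0.5·-5.1·1.5² = 10.0 m

Phase 2 (constant speed): v₀ = 2.85 m/s, a = 0 m/s².
Constant speed: t = d/v = 24/2.85 = 8.42 s

Phase 3 (accelerating): v₀ = 2.85 m/s, a = 3.3 m/s².
v² = v₀² + 2aΔx = 2.85² + 2·3.3·15 = 107 → v = 10.3 m/s
t = (v − v₀)/a = (10.3 − 2.85)/3.3 = 2.27 s
Total time = 1.50 + 8.42 + 2.27 = 12.2 s

12.19 s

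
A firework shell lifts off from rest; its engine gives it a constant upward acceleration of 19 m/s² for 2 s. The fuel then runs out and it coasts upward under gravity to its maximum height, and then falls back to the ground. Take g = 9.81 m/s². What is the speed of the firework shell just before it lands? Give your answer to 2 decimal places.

46.79 m/s

Phase 1 (powered ascent): v₀ = 0 m/s, a = 19 m/s².
v = v₀ + at = 0 + (19)(2) = 38.0 m/s
Δx = v₀t + ½at² = 0·2 + 0.5·19·2² = 38.0 m

Phase 2 (coasting upward): v₀ = 38.0 m/s, a = -9.81 m/s².
v = v₀ + at → t = (0 − 38.0) / -9.81 = 3.87 s
v² = v₀² + 2aΔx → Δx = (0² − 38.0²)/(2·-9.81) = 73.6 m

Phase 3 (free fall): v₀ = 0 m/s, a = -9.81 m/s².
Falls 112 m from rest: t = √(2·112/9.81) = 4.77 s; v = g·t = 46.8 m/s.
Impact speed = 46.8 m/s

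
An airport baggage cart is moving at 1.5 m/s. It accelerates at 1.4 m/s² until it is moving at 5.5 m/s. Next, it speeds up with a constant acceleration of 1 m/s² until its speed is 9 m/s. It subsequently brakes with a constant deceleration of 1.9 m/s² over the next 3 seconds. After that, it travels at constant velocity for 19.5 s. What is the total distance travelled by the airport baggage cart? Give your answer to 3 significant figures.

Phase 1 (accelerating): v₀ = 1.50 m/s, a = 1.4 m/s².
v = v₀ + at → t = (5.5 − 1.50) / 1.4 = 2.86 s
v² = v₀² + 2aΔx → Δx = (5.5² − 1.50²)/(2·1.4) = 10.0 m

Phase 2 (accelerating): v₀ = 5.50 m/s, a = 1 m/s².
v = v₀ + at → t = (9 − 5.50) / 1 = 3.50 s
v² = v₀² + 2aΔx → Δx = (9² − 5.50²)/(2·1) = 25.4 m

Phase 3 (decelerating): v₀ = 9.00 m/s, a = -1.9 m/s².
v = v₀ + at = 9.00 + (-1.9)(3) = 3.30 m/s
Δx = v₀t + ½at² = 9.00·3 + 0.5·-1.9·3² = 18.5 m

Phase 4 (constant speed): v₀ = 3.30 m/s, a = 0 m/s².
v = v₀ + at = 3.30 + (0)(19.5) = 3.30 m/s
Δx = v₀t + ½at² = 3.30·19.5 + 0.5·0·19.5² = 64.4 m
Total distance = 10.0 + 25.4 + 18.5 + 64.4 = 118 m

118 m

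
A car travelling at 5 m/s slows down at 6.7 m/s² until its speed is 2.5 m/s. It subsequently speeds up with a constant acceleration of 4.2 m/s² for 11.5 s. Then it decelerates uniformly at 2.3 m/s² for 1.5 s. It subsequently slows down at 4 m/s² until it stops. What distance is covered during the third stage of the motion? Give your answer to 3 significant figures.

Phase 1 (decelerating): v₀ = 5.00 m/s, a = -6.7 m/s².
v = v₀ + at → t = (2.5 − 5.00) / -6.7 = 0.373 s
v² = v₀² + 2aΔx → Δx = (2.5² − 5.00²)/(2·-6.7) = 1.40 m

Phase 2 (accelerating): v₀ = 2.50 m/s, a = 4.2 m/s².
v = v₀ + at = 2.50 + (4.2)(11.5) = 50.8 m/s
Δx = v₀t + ½at² = 2.50·11.5 + 0.5·4.2·11.5² = 306 m

Phase 3 (decelerating): v₀ = 50.8 m/s, a = -2.3 m/s².
v = v₀ + at = 50.8 + (-2.3)(1.5) = 47.4 m/s
Δx = v₀t + ½at² = 50.8·1.5 + 0.5·-2.3·1.5² = 73.6 m
Distance in phase 3 = 73.6 m

73.6 m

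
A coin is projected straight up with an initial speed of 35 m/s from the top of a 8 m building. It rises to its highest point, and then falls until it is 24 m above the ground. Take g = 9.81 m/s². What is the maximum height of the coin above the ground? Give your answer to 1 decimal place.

70.4 m

Phase 1 (rising): v₀ = 35.0 m/s, a = -9.81 m/s².
v = v₀ + at → t = (0 − 35.0) / -9.81 = 3.57 s
v² = v₀² + 2aΔx → Δx = (0² − 35.0²)/(2·-9.81) = 62.4 m
Maximum height = 8 + 62.4 = 70.4 m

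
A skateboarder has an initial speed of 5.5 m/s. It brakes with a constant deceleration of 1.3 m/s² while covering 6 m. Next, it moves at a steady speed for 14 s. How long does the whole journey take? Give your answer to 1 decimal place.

15.3 s

Phase 1 (decelerating): v₀ = 5.50 m/s, a = -1.3 m/s².
v² = v₀² + 2aΔx = 5.50² + 2·-1.3·6 = 14.6 → v = 3.83 m/s
t = (v − v₀)/a = (3.83 − 5.50)/-1.3 = 1.29 s

Phase 2 (constant speed): v₀ = 3.83 m/s, a = 0 m/s².
v = v₀ + at = 3.83 + (0)(14) = 3.83 m/s
Δx = v₀t + ½at² = 3.83·14 + 0.5·0·14² = 53.6 m
Total time = 1.29 + 14.0 = 15.3 s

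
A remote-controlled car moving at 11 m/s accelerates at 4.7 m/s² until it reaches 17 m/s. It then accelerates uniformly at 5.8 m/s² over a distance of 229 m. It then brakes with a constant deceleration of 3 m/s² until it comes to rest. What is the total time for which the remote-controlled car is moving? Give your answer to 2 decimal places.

25.79 s

Phase 1 (accelerating): v₀ = 11.0 m/s, a = 4.7 m/s².
v = v₀ + at → t = (17 − 11.0) / 4.7 = 1.28 s
v² = v₀² + 2aΔx → Δx = (17² − 11.0²)/(2·4.7) = 17.9 m

Phase 2 (accelerating): v₀ = 17.0 m/s, a = 5.8 m/s².
v² = v₀² + 2aΔx = 17.0² + 2·5.8·229 = 2950 → v = 54.3 m/s
t = (v − v₀)/a = (54.3 − 17.0)/5.8 = 6.43 s

Phase 3 (decelerating): v₀ = 54.3 m/s, a = -3 m/s².
v = v₀ + at → t = (0 − 54.3) / -3 = 18.1 s
v² = v₀² + 2aΔx → Δx = (0² − 54.3²)/(2·-3) = 491 m
Total time = 1.28 + 6.43 + 18.1 = 25.8 s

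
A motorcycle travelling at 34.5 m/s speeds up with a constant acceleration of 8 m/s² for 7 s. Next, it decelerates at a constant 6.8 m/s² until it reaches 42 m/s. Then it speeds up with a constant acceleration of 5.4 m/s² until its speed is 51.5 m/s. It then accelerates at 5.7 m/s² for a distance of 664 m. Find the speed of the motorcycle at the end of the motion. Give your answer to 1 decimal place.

101.1 m/s

Phase 1 (accelerating): v₀ = 34.5 m/s, a = 8 m/s².
v = v₀ + at = 34.5 + (8)(7) = 90.5 m/s
Δx = v₀t + ½at² = 34.5·7 + 0.5·8·7² = 438 m

Phase 2 (decelerating): v₀ = 90.5 m/s, a = -6.8 m/s².
v = v₀ + at → t = (42 − 90.5) / -6.8 = 7.13 s
v² = v₀² + 2aΔx → Δx = (42² − 90.5²)/(2·-6.8) = 473 m

Phase 3 (accelerating): v₀ = 42.0 m/s, a = 5.4 m/s².
v = v₀ + at → t = (51.5 − 42.0) / 5.4 = 1.76 s
v² = v₀² + 2aΔx → Δx = (51.5² − 42.0²)/(2·5.4) = 82.2 m

Phase 4 (accelerating): v₀ = 51.5 m/s, a = 5.7 m/s².
v² = v₀² + 2aΔx = 51.5² + 2·5.7·664 = 10200 → v = 101 m/s
t = (v − v₀)/a = (101 − 51.5)/5.7 = 8.70 s
Final speed = 101 m/s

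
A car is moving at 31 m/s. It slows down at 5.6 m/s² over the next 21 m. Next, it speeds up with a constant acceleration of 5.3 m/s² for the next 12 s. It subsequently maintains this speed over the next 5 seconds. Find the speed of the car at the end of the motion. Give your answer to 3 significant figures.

Phase 1 (decelerating): v₀ = 31.0 m/s, a = -5.6 m/s².
v² = v₀² + 2aΔx = 31.0² + 2·-5.6·21 = 726 → v = 26.9 m/s
t = (v − v₀)/a = (26.9 − 31.0)/-5.6 = 0.725 s

Phase 2 (accelerating): v₀ = 26.9 m/s, a = 5.3 m/s².
v = v₀ + at = 26.9 + (5.3)(12) = 90.5 m/s
Δx = v₀t + ½at² = 26.9·12 + 0.5·5.3·12² = 705 m

Phase 3 (constant speed): v₀ = 90.5 m/s, a = 0 m/s².
v = v₀ + at = 90.5 + (0)(5) = 90.5 m/s
Δx = v₀t + ½at² = 90.5·5 + 0.5·0·5² = 453 m
Final speed = 90.5 m/s

90.5 m/s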